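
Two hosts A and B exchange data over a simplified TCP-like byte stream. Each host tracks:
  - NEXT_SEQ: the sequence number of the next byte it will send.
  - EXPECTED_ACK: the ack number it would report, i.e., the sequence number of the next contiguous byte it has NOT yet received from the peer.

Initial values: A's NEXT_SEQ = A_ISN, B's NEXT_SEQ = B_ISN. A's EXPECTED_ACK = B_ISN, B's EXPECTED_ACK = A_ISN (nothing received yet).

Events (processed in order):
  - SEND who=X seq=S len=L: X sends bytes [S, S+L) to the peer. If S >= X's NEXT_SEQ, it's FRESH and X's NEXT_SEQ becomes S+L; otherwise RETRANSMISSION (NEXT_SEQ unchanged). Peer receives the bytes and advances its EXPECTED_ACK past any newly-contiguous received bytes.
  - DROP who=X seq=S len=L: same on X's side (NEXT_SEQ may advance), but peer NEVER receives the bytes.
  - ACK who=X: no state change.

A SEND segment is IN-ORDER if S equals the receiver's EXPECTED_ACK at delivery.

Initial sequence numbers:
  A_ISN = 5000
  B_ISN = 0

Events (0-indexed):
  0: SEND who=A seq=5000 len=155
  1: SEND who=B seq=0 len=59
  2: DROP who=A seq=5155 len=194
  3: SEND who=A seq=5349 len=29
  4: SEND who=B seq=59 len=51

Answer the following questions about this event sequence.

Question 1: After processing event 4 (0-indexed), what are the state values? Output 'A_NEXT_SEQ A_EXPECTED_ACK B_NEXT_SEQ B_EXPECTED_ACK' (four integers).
After event 0: A_seq=5155 A_ack=0 B_seq=0 B_ack=5155
After event 1: A_seq=5155 A_ack=59 B_seq=59 B_ack=5155
After event 2: A_seq=5349 A_ack=59 B_seq=59 B_ack=5155
After event 3: A_seq=5378 A_ack=59 B_seq=59 B_ack=5155
After event 4: A_seq=5378 A_ack=110 B_seq=110 B_ack=5155

5378 110 110 5155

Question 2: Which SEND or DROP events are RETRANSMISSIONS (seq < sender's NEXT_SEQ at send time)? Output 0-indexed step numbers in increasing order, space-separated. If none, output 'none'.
Step 0: SEND seq=5000 -> fresh
Step 1: SEND seq=0 -> fresh
Step 2: DROP seq=5155 -> fresh
Step 3: SEND seq=5349 -> fresh
Step 4: SEND seq=59 -> fresh

Answer: none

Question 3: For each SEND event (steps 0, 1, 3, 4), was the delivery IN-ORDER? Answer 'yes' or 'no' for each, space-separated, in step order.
Step 0: SEND seq=5000 -> in-order
Step 1: SEND seq=0 -> in-order
Step 3: SEND seq=5349 -> out-of-order
Step 4: SEND seq=59 -> in-order

Answer: yes yes no yes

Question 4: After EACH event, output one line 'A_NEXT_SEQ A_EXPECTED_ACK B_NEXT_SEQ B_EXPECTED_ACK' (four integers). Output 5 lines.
5155 0 0 5155
5155 59 59 5155
5349 59 59 5155
5378 59 59 5155
5378 110 110 5155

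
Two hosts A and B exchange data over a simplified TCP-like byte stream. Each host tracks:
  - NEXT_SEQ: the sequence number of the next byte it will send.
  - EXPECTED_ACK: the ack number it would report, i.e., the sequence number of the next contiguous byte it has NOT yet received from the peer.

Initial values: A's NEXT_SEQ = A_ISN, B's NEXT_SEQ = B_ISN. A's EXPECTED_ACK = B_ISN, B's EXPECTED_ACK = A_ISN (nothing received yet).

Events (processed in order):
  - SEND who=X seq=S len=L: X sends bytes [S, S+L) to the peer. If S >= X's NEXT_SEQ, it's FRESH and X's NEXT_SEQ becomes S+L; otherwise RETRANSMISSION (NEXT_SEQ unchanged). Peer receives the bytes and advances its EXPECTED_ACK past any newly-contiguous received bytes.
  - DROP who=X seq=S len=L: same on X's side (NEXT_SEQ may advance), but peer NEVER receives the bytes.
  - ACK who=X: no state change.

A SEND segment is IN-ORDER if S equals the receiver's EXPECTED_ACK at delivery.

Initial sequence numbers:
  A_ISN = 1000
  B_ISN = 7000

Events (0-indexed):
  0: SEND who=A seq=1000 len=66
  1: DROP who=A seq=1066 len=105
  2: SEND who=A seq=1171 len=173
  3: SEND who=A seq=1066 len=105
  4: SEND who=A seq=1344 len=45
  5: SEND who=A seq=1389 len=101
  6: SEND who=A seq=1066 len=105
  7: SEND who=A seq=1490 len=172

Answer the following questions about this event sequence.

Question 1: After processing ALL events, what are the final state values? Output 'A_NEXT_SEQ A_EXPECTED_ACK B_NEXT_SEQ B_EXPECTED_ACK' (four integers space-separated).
After event 0: A_seq=1066 A_ack=7000 B_seq=7000 B_ack=1066
After event 1: A_seq=1171 A_ack=7000 B_seq=7000 B_ack=1066
After event 2: A_seq=1344 A_ack=7000 B_seq=7000 B_ack=1066
After event 3: A_seq=1344 A_ack=7000 B_seq=7000 B_ack=1344
After event 4: A_seq=1389 A_ack=7000 B_seq=7000 B_ack=1389
After event 5: A_seq=1490 A_ack=7000 B_seq=7000 B_ack=1490
After event 6: A_seq=1490 A_ack=7000 B_seq=7000 B_ack=1490
After event 7: A_seq=1662 A_ack=7000 B_seq=7000 B_ack=1662

Answer: 1662 7000 7000 1662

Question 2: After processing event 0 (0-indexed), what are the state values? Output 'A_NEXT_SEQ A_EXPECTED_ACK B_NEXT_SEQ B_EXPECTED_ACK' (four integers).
After event 0: A_seq=1066 A_ack=7000 B_seq=7000 B_ack=1066

1066 7000 7000 1066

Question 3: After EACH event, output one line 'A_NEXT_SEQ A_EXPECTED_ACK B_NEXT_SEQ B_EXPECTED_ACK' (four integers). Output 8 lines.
1066 7000 7000 1066
1171 7000 7000 1066
1344 7000 7000 1066
1344 7000 7000 1344
1389 7000 7000 1389
1490 7000 7000 1490
1490 7000 7000 1490
1662 7000 7000 1662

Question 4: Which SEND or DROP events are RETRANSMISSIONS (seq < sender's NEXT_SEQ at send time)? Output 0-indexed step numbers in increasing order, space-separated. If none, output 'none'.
Step 0: SEND seq=1000 -> fresh
Step 1: DROP seq=1066 -> fresh
Step 2: SEND seq=1171 -> fresh
Step 3: SEND seq=1066 -> retransmit
Step 4: SEND seq=1344 -> fresh
Step 5: SEND seq=1389 -> fresh
Step 6: SEND seq=1066 -> retransmit
Step 7: SEND seq=1490 -> fresh

Answer: 3 6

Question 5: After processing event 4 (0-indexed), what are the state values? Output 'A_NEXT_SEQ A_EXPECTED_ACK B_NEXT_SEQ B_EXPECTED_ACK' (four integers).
After event 0: A_seq=1066 A_ack=7000 B_seq=7000 B_ack=1066
After event 1: A_seq=1171 A_ack=7000 B_seq=7000 B_ack=1066
After event 2: A_seq=1344 A_ack=7000 B_seq=7000 B_ack=1066
After event 3: A_seq=1344 A_ack=7000 B_seq=7000 B_ack=1344
After event 4: A_seq=1389 A_ack=7000 B_seq=7000 B_ack=1389

1389 7000 7000 1389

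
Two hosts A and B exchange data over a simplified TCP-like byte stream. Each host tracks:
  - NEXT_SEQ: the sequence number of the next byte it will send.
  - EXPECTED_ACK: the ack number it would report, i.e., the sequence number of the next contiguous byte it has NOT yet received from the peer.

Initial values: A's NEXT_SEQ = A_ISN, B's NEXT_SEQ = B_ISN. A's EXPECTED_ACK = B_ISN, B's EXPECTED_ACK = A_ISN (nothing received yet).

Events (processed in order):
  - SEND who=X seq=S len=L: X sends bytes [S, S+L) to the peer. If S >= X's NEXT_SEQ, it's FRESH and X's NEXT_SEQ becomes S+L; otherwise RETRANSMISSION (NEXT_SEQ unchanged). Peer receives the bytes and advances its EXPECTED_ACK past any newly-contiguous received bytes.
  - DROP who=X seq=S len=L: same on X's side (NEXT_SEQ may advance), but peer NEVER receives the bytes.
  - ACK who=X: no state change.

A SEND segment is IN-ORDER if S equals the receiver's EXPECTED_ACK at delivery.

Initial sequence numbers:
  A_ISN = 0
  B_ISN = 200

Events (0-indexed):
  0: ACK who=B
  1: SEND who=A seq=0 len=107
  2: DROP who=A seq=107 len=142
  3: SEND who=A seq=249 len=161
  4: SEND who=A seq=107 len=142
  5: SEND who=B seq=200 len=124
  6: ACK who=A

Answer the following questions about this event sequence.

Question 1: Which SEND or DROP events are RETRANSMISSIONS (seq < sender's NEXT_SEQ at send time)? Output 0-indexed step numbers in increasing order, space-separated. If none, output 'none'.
Step 1: SEND seq=0 -> fresh
Step 2: DROP seq=107 -> fresh
Step 3: SEND seq=249 -> fresh
Step 4: SEND seq=107 -> retransmit
Step 5: SEND seq=200 -> fresh

Answer: 4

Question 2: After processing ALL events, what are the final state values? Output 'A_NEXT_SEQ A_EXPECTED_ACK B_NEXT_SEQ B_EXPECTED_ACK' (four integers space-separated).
After event 0: A_seq=0 A_ack=200 B_seq=200 B_ack=0
After event 1: A_seq=107 A_ack=200 B_seq=200 B_ack=107
After event 2: A_seq=249 A_ack=200 B_seq=200 B_ack=107
After event 3: A_seq=410 A_ack=200 B_seq=200 B_ack=107
After event 4: A_seq=410 A_ack=200 B_seq=200 B_ack=410
After event 5: A_seq=410 A_ack=324 B_seq=324 B_ack=410
After event 6: A_seq=410 A_ack=324 B_seq=324 B_ack=410

Answer: 410 324 324 410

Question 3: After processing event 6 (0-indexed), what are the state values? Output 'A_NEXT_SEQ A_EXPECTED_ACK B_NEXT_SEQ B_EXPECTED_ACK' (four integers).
After event 0: A_seq=0 A_ack=200 B_seq=200 B_ack=0
After event 1: A_seq=107 A_ack=200 B_seq=200 B_ack=107
After event 2: A_seq=249 A_ack=200 B_seq=200 B_ack=107
After event 3: A_seq=410 A_ack=200 B_seq=200 B_ack=107
After event 4: A_seq=410 A_ack=200 B_seq=200 B_ack=410
After event 5: A_seq=410 A_ack=324 B_seq=324 B_ack=410
After event 6: A_seq=410 A_ack=324 B_seq=324 B_ack=410

410 324 324 410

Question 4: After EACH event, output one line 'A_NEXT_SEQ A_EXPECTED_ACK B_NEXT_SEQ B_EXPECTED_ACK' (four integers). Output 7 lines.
0 200 200 0
107 200 200 107
249 200 200 107
410 200 200 107
410 200 200 410
410 324 324 410
410 324 324 410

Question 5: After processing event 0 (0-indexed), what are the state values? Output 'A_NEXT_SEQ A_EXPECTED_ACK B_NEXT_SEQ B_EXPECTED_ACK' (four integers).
After event 0: A_seq=0 A_ack=200 B_seq=200 B_ack=0

0 200 200 0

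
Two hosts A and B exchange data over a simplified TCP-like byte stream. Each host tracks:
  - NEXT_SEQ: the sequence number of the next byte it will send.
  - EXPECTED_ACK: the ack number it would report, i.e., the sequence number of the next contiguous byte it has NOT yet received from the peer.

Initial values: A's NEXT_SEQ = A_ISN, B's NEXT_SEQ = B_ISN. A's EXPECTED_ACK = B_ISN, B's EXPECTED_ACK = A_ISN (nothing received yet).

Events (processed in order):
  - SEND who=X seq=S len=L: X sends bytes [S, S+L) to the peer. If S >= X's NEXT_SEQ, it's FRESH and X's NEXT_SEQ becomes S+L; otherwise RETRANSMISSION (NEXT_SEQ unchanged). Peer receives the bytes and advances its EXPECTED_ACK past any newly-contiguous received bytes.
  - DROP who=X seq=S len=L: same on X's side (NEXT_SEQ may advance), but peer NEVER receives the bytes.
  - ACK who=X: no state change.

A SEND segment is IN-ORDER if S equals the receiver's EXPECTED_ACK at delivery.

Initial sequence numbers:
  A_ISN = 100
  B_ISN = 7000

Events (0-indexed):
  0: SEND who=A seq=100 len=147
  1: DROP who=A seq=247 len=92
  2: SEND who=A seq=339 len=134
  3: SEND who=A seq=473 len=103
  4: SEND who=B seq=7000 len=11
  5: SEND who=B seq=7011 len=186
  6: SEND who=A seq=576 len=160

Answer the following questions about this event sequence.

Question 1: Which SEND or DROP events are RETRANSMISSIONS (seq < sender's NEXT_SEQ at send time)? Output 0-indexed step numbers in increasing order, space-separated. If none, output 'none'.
Step 0: SEND seq=100 -> fresh
Step 1: DROP seq=247 -> fresh
Step 2: SEND seq=339 -> fresh
Step 3: SEND seq=473 -> fresh
Step 4: SEND seq=7000 -> fresh
Step 5: SEND seq=7011 -> fresh
Step 6: SEND seq=576 -> fresh

Answer: none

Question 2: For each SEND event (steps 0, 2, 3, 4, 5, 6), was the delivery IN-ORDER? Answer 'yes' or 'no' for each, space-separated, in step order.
Step 0: SEND seq=100 -> in-order
Step 2: SEND seq=339 -> out-of-order
Step 3: SEND seq=473 -> out-of-order
Step 4: SEND seq=7000 -> in-order
Step 5: SEND seq=7011 -> in-order
Step 6: SEND seq=576 -> out-of-order

Answer: yes no no yes yes no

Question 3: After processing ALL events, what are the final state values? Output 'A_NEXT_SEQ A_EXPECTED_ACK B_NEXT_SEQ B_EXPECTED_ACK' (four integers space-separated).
After event 0: A_seq=247 A_ack=7000 B_seq=7000 B_ack=247
After event 1: A_seq=339 A_ack=7000 B_seq=7000 B_ack=247
After event 2: A_seq=473 A_ack=7000 B_seq=7000 B_ack=247
After event 3: A_seq=576 A_ack=7000 B_seq=7000 B_ack=247
After event 4: A_seq=576 A_ack=7011 B_seq=7011 B_ack=247
After event 5: A_seq=576 A_ack=7197 B_seq=7197 B_ack=247
After event 6: A_seq=736 A_ack=7197 B_seq=7197 B_ack=247

Answer: 736 7197 7197 247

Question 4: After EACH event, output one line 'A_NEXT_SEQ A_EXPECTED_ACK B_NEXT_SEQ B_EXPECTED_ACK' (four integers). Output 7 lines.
247 7000 7000 247
339 7000 7000 247
473 7000 7000 247
576 7000 7000 247
576 7011 7011 247
576 7197 7197 247
736 7197 7197 247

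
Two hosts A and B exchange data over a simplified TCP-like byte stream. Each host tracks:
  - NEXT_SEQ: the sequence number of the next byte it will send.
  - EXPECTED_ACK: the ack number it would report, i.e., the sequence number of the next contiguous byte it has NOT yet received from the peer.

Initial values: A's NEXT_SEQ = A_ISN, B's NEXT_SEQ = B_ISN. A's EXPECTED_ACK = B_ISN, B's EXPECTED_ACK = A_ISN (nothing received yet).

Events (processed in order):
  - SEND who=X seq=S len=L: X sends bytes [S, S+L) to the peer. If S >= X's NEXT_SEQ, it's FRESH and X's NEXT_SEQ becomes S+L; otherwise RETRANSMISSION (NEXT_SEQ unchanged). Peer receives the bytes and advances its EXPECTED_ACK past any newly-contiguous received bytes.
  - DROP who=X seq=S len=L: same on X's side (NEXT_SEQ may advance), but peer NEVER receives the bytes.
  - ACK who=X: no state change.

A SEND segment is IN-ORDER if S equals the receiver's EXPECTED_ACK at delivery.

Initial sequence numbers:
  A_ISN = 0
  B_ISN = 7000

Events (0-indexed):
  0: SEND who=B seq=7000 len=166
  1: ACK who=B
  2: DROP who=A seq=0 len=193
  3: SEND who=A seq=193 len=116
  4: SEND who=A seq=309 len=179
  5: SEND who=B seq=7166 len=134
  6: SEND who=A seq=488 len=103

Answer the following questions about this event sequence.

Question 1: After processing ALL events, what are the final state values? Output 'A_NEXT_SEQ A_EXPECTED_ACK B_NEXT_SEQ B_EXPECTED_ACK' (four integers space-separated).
After event 0: A_seq=0 A_ack=7166 B_seq=7166 B_ack=0
After event 1: A_seq=0 A_ack=7166 B_seq=7166 B_ack=0
After event 2: A_seq=193 A_ack=7166 B_seq=7166 B_ack=0
After event 3: A_seq=309 A_ack=7166 B_seq=7166 B_ack=0
After event 4: A_seq=488 A_ack=7166 B_seq=7166 B_ack=0
After event 5: A_seq=488 A_ack=7300 B_seq=7300 B_ack=0
After event 6: A_seq=591 A_ack=7300 B_seq=7300 B_ack=0

Answer: 591 7300 7300 0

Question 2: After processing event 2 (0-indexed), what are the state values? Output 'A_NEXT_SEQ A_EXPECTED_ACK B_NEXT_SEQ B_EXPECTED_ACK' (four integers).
After event 0: A_seq=0 A_ack=7166 B_seq=7166 B_ack=0
After event 1: A_seq=0 A_ack=7166 B_seq=7166 B_ack=0
After event 2: A_seq=193 A_ack=7166 B_seq=7166 B_ack=0

193 7166 7166 0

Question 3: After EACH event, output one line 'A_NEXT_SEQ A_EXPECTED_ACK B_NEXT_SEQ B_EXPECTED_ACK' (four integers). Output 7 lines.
0 7166 7166 0
0 7166 7166 0
193 7166 7166 0
309 7166 7166 0
488 7166 7166 0
488 7300 7300 0
591 7300 7300 0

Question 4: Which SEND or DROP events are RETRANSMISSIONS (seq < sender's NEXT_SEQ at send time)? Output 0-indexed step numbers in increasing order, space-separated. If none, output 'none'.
Step 0: SEND seq=7000 -> fresh
Step 2: DROP seq=0 -> fresh
Step 3: SEND seq=193 -> fresh
Step 4: SEND seq=309 -> fresh
Step 5: SEND seq=7166 -> fresh
Step 6: SEND seq=488 -> fresh

Answer: none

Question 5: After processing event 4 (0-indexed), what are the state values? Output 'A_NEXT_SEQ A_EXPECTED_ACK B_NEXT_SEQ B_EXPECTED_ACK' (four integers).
After event 0: A_seq=0 A_ack=7166 B_seq=7166 B_ack=0
After event 1: A_seq=0 A_ack=7166 B_seq=7166 B_ack=0
After event 2: A_seq=193 A_ack=7166 B_seq=7166 B_ack=0
After event 3: A_seq=309 A_ack=7166 B_seq=7166 B_ack=0
After event 4: A_seq=488 A_ack=7166 B_seq=7166 B_ack=0

488 7166 7166 0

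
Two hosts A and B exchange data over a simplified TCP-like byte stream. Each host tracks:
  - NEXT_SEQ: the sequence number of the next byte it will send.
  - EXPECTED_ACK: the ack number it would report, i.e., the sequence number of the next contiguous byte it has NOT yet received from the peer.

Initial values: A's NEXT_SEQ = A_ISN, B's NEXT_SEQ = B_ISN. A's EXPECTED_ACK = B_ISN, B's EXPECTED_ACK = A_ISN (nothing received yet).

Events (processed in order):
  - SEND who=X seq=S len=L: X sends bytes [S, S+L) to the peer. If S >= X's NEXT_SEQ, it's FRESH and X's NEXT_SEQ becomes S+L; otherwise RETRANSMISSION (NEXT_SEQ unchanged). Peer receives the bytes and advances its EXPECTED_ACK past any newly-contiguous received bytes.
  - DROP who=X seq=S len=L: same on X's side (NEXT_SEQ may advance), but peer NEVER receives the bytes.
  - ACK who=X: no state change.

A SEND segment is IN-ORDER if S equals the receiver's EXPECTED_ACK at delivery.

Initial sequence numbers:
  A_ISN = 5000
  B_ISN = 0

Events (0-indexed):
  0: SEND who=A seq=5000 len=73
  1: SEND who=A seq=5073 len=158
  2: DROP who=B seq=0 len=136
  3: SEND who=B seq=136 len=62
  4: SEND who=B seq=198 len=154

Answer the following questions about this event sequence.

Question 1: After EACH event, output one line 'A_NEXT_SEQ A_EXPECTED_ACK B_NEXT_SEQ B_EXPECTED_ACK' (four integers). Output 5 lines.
5073 0 0 5073
5231 0 0 5231
5231 0 136 5231
5231 0 198 5231
5231 0 352 5231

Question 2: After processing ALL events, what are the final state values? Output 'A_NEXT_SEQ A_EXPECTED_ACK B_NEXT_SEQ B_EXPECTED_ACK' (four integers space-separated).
After event 0: A_seq=5073 A_ack=0 B_seq=0 B_ack=5073
After event 1: A_seq=5231 A_ack=0 B_seq=0 B_ack=5231
After event 2: A_seq=5231 A_ack=0 B_seq=136 B_ack=5231
After event 3: A_seq=5231 A_ack=0 B_seq=198 B_ack=5231
After event 4: A_seq=5231 A_ack=0 B_seq=352 B_ack=5231

Answer: 5231 0 352 5231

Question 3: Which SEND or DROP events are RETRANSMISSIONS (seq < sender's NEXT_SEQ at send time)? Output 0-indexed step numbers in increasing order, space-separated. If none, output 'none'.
Answer: none

Derivation:
Step 0: SEND seq=5000 -> fresh
Step 1: SEND seq=5073 -> fresh
Step 2: DROP seq=0 -> fresh
Step 3: SEND seq=136 -> fresh
Step 4: SEND seq=198 -> fresh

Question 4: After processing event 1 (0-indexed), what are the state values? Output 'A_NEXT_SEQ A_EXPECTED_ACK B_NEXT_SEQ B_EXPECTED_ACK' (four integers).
After event 0: A_seq=5073 A_ack=0 B_seq=0 B_ack=5073
After event 1: A_seq=5231 A_ack=0 B_seq=0 B_ack=5231

5231 0 0 5231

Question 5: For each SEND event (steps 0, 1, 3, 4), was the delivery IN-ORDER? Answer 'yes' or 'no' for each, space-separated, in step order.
Answer: yes yes no no

Derivation:
Step 0: SEND seq=5000 -> in-order
Step 1: SEND seq=5073 -> in-order
Step 3: SEND seq=136 -> out-of-order
Step 4: SEND seq=198 -> out-of-order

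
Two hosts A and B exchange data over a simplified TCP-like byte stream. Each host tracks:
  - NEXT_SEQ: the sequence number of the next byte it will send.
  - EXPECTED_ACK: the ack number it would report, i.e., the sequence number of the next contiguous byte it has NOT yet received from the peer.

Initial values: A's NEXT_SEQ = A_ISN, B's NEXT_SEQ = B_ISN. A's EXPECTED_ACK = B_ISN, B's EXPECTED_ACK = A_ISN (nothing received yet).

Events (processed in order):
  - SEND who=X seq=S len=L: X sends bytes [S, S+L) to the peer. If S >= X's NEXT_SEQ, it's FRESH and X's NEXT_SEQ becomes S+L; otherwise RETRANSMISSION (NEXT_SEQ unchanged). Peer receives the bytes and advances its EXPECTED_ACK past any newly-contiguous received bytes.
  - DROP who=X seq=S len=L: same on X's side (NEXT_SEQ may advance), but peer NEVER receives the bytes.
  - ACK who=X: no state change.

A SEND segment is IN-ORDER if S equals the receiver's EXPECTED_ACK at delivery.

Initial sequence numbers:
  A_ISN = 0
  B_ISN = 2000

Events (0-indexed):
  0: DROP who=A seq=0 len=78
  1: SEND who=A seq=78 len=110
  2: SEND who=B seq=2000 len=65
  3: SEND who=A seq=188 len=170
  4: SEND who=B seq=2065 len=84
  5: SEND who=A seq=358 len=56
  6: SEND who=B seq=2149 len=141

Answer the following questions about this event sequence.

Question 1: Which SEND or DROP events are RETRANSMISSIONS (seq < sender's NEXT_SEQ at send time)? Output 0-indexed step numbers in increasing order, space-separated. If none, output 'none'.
Answer: none

Derivation:
Step 0: DROP seq=0 -> fresh
Step 1: SEND seq=78 -> fresh
Step 2: SEND seq=2000 -> fresh
Step 3: SEND seq=188 -> fresh
Step 4: SEND seq=2065 -> fresh
Step 5: SEND seq=358 -> fresh
Step 6: SEND seq=2149 -> fresh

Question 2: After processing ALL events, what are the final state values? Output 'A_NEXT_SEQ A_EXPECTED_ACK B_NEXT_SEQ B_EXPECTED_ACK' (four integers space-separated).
After event 0: A_seq=78 A_ack=2000 B_seq=2000 B_ack=0
After event 1: A_seq=188 A_ack=2000 B_seq=2000 B_ack=0
After event 2: A_seq=188 A_ack=2065 B_seq=2065 B_ack=0
After event 3: A_seq=358 A_ack=2065 B_seq=2065 B_ack=0
After event 4: A_seq=358 A_ack=2149 B_seq=2149 B_ack=0
After event 5: A_seq=414 A_ack=2149 B_seq=2149 B_ack=0
After event 6: A_seq=414 A_ack=2290 B_seq=2290 B_ack=0

Answer: 414 2290 2290 0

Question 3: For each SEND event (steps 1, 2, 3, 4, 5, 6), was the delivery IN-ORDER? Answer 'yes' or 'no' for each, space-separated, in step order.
Answer: no yes no yes no yes

Derivation:
Step 1: SEND seq=78 -> out-of-order
Step 2: SEND seq=2000 -> in-order
Step 3: SEND seq=188 -> out-of-order
Step 4: SEND seq=2065 -> in-order
Step 5: SEND seq=358 -> out-of-order
Step 6: SEND seq=2149 -> in-order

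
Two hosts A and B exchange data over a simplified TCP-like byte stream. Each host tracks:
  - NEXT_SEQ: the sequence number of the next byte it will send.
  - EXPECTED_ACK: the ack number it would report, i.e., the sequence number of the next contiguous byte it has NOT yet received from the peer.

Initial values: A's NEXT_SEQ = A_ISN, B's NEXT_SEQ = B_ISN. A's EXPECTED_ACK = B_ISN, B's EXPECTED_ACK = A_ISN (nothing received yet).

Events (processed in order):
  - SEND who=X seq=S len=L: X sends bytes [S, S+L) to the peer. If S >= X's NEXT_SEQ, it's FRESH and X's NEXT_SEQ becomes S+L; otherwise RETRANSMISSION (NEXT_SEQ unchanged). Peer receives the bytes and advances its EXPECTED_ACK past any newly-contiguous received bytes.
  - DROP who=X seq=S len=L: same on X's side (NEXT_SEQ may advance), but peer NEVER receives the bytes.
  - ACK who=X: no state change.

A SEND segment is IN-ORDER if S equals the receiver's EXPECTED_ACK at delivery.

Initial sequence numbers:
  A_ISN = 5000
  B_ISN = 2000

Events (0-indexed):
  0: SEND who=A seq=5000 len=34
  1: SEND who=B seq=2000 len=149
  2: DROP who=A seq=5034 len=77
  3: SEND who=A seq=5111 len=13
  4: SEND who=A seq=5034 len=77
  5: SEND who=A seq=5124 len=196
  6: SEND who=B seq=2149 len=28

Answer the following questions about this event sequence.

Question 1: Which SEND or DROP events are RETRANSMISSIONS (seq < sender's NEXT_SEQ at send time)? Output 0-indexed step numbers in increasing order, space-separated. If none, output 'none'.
Answer: 4

Derivation:
Step 0: SEND seq=5000 -> fresh
Step 1: SEND seq=2000 -> fresh
Step 2: DROP seq=5034 -> fresh
Step 3: SEND seq=5111 -> fresh
Step 4: SEND seq=5034 -> retransmit
Step 5: SEND seq=5124 -> fresh
Step 6: SEND seq=2149 -> fresh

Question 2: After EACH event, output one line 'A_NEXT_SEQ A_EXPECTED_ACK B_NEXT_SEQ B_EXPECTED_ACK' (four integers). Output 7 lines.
5034 2000 2000 5034
5034 2149 2149 5034
5111 2149 2149 5034
5124 2149 2149 5034
5124 2149 2149 5124
5320 2149 2149 5320
5320 2177 2177 5320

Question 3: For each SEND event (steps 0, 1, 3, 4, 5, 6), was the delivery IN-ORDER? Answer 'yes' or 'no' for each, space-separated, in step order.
Answer: yes yes no yes yes yes

Derivation:
Step 0: SEND seq=5000 -> in-order
Step 1: SEND seq=2000 -> in-order
Step 3: SEND seq=5111 -> out-of-order
Step 4: SEND seq=5034 -> in-order
Step 5: SEND seq=5124 -> in-order
Step 6: SEND seq=2149 -> in-order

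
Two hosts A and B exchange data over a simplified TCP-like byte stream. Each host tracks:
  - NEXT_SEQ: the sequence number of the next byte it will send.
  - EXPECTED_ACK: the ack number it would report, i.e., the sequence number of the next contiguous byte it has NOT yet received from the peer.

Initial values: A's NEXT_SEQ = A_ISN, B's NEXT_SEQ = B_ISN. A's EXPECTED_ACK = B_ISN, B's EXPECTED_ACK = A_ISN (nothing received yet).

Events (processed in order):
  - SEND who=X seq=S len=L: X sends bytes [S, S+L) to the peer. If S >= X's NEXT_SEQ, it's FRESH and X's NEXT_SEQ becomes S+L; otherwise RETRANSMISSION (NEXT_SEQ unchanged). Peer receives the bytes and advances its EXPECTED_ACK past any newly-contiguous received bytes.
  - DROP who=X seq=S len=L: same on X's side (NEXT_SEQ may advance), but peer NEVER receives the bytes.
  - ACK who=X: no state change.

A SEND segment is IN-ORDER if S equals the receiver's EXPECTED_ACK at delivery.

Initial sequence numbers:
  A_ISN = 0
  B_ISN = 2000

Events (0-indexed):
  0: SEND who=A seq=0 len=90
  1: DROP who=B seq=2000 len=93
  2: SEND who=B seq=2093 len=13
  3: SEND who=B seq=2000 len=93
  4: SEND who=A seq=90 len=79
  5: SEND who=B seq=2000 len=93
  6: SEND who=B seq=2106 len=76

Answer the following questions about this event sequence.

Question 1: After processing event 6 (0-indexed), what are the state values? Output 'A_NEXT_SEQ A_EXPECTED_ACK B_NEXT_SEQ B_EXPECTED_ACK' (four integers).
After event 0: A_seq=90 A_ack=2000 B_seq=2000 B_ack=90
After event 1: A_seq=90 A_ack=2000 B_seq=2093 B_ack=90
After event 2: A_seq=90 A_ack=2000 B_seq=2106 B_ack=90
After event 3: A_seq=90 A_ack=2106 B_seq=2106 B_ack=90
After event 4: A_seq=169 A_ack=2106 B_seq=2106 B_ack=169
After event 5: A_seq=169 A_ack=2106 B_seq=2106 B_ack=169
After event 6: A_seq=169 A_ack=2182 B_seq=2182 B_ack=169

169 2182 2182 169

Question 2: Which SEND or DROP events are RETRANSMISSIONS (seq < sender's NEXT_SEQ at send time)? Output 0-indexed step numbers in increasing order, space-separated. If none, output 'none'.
Step 0: SEND seq=0 -> fresh
Step 1: DROP seq=2000 -> fresh
Step 2: SEND seq=2093 -> fresh
Step 3: SEND seq=2000 -> retransmit
Step 4: SEND seq=90 -> fresh
Step 5: SEND seq=2000 -> retransmit
Step 6: SEND seq=2106 -> fresh

Answer: 3 5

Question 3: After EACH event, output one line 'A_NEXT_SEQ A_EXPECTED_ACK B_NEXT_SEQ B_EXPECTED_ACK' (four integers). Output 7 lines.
90 2000 2000 90
90 2000 2093 90
90 2000 2106 90
90 2106 2106 90
169 2106 2106 169
169 2106 2106 169
169 2182 2182 169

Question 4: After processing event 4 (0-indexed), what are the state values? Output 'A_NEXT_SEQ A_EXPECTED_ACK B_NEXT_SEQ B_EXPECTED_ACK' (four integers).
After event 0: A_seq=90 A_ack=2000 B_seq=2000 B_ack=90
After event 1: A_seq=90 A_ack=2000 B_seq=2093 B_ack=90
After event 2: A_seq=90 A_ack=2000 B_seq=2106 B_ack=90
After event 3: A_seq=90 A_ack=2106 B_seq=2106 B_ack=90
After event 4: A_seq=169 A_ack=2106 B_seq=2106 B_ack=169

169 2106 2106 169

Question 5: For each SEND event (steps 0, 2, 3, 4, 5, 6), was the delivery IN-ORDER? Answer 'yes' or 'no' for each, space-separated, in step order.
Answer: yes no yes yes no yes

Derivation:
Step 0: SEND seq=0 -> in-order
Step 2: SEND seq=2093 -> out-of-order
Step 3: SEND seq=2000 -> in-order
Step 4: SEND seq=90 -> in-order
Step 5: SEND seq=2000 -> out-of-order
Step 6: SEND seq=2106 -> in-order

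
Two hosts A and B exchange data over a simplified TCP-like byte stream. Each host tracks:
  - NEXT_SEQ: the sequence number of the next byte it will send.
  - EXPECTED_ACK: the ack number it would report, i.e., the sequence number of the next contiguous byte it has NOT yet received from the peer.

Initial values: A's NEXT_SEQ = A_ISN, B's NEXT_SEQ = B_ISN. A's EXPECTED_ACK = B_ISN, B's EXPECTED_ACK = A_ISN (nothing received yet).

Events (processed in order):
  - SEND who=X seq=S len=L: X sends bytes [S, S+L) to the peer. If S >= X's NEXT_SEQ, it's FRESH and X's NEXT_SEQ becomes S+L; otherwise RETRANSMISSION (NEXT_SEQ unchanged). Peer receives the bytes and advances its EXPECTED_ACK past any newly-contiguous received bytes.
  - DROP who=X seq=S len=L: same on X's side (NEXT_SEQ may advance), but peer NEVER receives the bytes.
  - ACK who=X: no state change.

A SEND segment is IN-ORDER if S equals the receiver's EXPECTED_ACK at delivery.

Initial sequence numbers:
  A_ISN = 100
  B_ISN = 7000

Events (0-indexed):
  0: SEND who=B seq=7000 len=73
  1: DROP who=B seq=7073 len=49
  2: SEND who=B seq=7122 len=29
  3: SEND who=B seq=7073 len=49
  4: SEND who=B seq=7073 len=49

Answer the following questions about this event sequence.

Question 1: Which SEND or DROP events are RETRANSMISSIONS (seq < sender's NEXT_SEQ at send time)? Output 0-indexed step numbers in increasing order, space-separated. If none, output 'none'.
Step 0: SEND seq=7000 -> fresh
Step 1: DROP seq=7073 -> fresh
Step 2: SEND seq=7122 -> fresh
Step 3: SEND seq=7073 -> retransmit
Step 4: SEND seq=7073 -> retransmit

Answer: 3 4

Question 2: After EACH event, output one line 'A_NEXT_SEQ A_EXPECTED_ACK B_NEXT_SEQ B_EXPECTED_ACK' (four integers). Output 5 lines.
100 7073 7073 100
100 7073 7122 100
100 7073 7151 100
100 7151 7151 100
100 7151 7151 100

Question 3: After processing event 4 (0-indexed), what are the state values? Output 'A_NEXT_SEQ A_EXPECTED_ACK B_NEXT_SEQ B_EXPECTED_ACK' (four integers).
After event 0: A_seq=100 A_ack=7073 B_seq=7073 B_ack=100
After event 1: A_seq=100 A_ack=7073 B_seq=7122 B_ack=100
After event 2: A_seq=100 A_ack=7073 B_seq=7151 B_ack=100
After event 3: A_seq=100 A_ack=7151 B_seq=7151 B_ack=100
After event 4: A_seq=100 A_ack=7151 B_seq=7151 B_ack=100

100 7151 7151 100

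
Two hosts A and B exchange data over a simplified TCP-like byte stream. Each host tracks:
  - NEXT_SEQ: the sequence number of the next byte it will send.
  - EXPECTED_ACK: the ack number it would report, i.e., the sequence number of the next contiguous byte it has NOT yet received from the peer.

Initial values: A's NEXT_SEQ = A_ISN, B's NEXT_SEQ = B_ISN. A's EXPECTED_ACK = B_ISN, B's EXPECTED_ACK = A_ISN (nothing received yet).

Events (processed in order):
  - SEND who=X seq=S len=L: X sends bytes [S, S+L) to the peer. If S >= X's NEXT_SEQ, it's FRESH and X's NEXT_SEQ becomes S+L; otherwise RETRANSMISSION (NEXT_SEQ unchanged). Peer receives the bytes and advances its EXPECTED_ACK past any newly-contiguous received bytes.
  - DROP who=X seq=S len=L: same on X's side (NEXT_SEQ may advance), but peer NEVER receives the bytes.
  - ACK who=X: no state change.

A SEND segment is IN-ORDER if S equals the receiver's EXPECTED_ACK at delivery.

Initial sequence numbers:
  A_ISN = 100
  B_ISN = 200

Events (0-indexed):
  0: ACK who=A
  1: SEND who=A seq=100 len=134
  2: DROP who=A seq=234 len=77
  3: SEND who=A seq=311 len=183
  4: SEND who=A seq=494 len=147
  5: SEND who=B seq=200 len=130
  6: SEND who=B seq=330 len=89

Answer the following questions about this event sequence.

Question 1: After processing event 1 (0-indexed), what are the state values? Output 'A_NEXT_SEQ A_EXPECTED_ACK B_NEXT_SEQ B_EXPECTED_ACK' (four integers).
After event 0: A_seq=100 A_ack=200 B_seq=200 B_ack=100
After event 1: A_seq=234 A_ack=200 B_seq=200 B_ack=234

234 200 200 234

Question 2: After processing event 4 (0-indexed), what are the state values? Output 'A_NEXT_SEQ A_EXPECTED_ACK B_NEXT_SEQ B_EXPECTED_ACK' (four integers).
After event 0: A_seq=100 A_ack=200 B_seq=200 B_ack=100
After event 1: A_seq=234 A_ack=200 B_seq=200 B_ack=234
After event 2: A_seq=311 A_ack=200 B_seq=200 B_ack=234
After event 3: A_seq=494 A_ack=200 B_seq=200 B_ack=234
After event 4: A_seq=641 A_ack=200 B_seq=200 B_ack=234

641 200 200 234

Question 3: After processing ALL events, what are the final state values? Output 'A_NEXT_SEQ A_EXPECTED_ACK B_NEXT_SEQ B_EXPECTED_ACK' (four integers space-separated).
Answer: 641 419 419 234

Derivation:
After event 0: A_seq=100 A_ack=200 B_seq=200 B_ack=100
After event 1: A_seq=234 A_ack=200 B_seq=200 B_ack=234
After event 2: A_seq=311 A_ack=200 B_seq=200 B_ack=234
After event 3: A_seq=494 A_ack=200 B_seq=200 B_ack=234
After event 4: A_seq=641 A_ack=200 B_seq=200 B_ack=234
After event 5: A_seq=641 A_ack=330 B_seq=330 B_ack=234
After event 6: A_seq=641 A_ack=419 B_seq=419 B_ack=234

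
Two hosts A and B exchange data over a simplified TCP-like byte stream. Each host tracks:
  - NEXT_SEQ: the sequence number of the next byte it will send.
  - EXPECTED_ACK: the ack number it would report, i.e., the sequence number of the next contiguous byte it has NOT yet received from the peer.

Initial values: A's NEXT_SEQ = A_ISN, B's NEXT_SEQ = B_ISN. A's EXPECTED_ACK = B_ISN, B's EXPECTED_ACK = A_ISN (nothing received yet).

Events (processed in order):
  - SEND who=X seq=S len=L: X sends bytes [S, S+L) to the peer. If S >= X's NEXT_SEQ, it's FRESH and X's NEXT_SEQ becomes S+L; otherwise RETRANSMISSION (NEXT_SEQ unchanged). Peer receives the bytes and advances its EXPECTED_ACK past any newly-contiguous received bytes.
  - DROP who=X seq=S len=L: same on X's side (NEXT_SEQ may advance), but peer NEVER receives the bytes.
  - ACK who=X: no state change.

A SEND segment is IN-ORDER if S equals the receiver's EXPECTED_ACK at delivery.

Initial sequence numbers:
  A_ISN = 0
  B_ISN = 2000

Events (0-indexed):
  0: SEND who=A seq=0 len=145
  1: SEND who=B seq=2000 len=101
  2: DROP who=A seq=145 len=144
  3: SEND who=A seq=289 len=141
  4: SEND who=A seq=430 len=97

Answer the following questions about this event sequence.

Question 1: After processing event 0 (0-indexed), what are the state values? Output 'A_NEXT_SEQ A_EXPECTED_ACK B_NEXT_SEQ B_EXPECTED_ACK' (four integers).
After event 0: A_seq=145 A_ack=2000 B_seq=2000 B_ack=145

145 2000 2000 145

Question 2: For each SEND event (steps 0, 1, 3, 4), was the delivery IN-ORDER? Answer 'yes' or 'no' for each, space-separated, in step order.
Step 0: SEND seq=0 -> in-order
Step 1: SEND seq=2000 -> in-order
Step 3: SEND seq=289 -> out-of-order
Step 4: SEND seq=430 -> out-of-order

Answer: yes yes no no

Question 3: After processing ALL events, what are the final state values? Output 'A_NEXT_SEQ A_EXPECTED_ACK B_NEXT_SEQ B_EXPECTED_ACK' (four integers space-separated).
Answer: 527 2101 2101 145

Derivation:
After event 0: A_seq=145 A_ack=2000 B_seq=2000 B_ack=145
After event 1: A_seq=145 A_ack=2101 B_seq=2101 B_ack=145
After event 2: A_seq=289 A_ack=2101 B_seq=2101 B_ack=145
After event 3: A_seq=430 A_ack=2101 B_seq=2101 B_ack=145
After event 4: A_seq=527 A_ack=2101 B_seq=2101 B_ack=145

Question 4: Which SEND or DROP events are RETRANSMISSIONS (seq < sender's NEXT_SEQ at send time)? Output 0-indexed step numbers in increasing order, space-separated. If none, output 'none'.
Answer: none

Derivation:
Step 0: SEND seq=0 -> fresh
Step 1: SEND seq=2000 -> fresh
Step 2: DROP seq=145 -> fresh
Step 3: SEND seq=289 -> fresh
Step 4: SEND seq=430 -> fresh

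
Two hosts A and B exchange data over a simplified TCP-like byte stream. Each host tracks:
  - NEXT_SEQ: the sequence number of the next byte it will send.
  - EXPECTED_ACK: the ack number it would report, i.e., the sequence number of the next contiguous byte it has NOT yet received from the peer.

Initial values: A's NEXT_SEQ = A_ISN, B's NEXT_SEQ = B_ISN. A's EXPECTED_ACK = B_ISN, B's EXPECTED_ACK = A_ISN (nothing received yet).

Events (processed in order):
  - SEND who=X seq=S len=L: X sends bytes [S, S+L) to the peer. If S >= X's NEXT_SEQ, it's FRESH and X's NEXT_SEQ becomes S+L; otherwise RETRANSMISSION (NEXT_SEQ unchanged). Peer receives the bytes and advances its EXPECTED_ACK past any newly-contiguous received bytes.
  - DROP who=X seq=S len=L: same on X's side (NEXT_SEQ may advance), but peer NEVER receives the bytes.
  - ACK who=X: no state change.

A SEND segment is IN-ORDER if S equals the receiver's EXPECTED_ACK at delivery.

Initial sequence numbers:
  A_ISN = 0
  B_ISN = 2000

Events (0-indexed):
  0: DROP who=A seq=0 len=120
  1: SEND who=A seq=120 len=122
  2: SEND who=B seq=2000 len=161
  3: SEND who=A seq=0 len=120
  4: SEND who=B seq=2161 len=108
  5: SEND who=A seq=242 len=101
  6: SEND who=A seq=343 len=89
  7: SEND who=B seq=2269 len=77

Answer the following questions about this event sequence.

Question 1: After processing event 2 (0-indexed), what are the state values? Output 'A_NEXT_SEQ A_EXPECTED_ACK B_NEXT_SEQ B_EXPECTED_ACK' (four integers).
After event 0: A_seq=120 A_ack=2000 B_seq=2000 B_ack=0
After event 1: A_seq=242 A_ack=2000 B_seq=2000 B_ack=0
After event 2: A_seq=242 A_ack=2161 B_seq=2161 B_ack=0

242 2161 2161 0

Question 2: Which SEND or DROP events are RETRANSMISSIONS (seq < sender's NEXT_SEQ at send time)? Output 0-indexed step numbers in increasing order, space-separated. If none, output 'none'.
Answer: 3

Derivation:
Step 0: DROP seq=0 -> fresh
Step 1: SEND seq=120 -> fresh
Step 2: SEND seq=2000 -> fresh
Step 3: SEND seq=0 -> retransmit
Step 4: SEND seq=2161 -> fresh
Step 5: SEND seq=242 -> fresh
Step 6: SEND seq=343 -> fresh
Step 7: SEND seq=2269 -> fresh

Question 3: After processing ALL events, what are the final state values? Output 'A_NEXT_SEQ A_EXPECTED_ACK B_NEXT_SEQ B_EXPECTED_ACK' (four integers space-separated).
After event 0: A_seq=120 A_ack=2000 B_seq=2000 B_ack=0
After event 1: A_seq=242 A_ack=2000 B_seq=2000 B_ack=0
After event 2: A_seq=242 A_ack=2161 B_seq=2161 B_ack=0
After event 3: A_seq=242 A_ack=2161 B_seq=2161 B_ack=242
After event 4: A_seq=242 A_ack=2269 B_seq=2269 B_ack=242
After event 5: A_seq=343 A_ack=2269 B_seq=2269 B_ack=343
After event 6: A_seq=432 A_ack=2269 B_seq=2269 B_ack=432
After event 7: A_seq=432 A_ack=2346 B_seq=2346 B_ack=432

Answer: 432 2346 2346 432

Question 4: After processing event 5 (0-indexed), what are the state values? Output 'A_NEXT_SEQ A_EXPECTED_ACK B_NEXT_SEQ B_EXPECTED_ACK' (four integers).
After event 0: A_seq=120 A_ack=2000 B_seq=2000 B_ack=0
After event 1: A_seq=242 A_ack=2000 B_seq=2000 B_ack=0
After event 2: A_seq=242 A_ack=2161 B_seq=2161 B_ack=0
After event 3: A_seq=242 A_ack=2161 B_seq=2161 B_ack=242
After event 4: A_seq=242 A_ack=2269 B_seq=2269 B_ack=242
After event 5: A_seq=343 A_ack=2269 B_seq=2269 B_ack=343

343 2269 2269 343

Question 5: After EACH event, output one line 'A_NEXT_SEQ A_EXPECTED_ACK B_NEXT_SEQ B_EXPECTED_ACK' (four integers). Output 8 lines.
120 2000 2000 0
242 2000 2000 0
242 2161 2161 0
242 2161 2161 242
242 2269 2269 242
343 2269 2269 343
432 2269 2269 432
432 2346 2346 432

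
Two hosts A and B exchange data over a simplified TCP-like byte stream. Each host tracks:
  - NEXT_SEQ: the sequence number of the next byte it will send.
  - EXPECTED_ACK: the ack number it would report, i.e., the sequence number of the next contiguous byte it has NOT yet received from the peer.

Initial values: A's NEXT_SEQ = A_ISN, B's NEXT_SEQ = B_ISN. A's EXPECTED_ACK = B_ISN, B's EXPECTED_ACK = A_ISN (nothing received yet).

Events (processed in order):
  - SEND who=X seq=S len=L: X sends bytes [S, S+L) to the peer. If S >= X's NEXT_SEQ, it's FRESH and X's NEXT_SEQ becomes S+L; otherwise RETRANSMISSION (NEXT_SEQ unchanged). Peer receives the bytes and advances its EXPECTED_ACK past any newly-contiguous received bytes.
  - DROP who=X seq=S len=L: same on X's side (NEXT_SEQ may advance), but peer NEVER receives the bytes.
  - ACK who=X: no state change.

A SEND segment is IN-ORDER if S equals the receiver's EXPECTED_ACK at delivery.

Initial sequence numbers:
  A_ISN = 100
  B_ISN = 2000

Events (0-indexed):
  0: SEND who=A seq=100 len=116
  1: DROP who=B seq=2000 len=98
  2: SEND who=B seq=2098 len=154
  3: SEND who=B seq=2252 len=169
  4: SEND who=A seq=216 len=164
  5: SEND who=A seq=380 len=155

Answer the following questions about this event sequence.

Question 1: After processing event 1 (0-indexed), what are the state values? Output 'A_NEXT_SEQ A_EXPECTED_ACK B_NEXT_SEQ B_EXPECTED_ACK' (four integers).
After event 0: A_seq=216 A_ack=2000 B_seq=2000 B_ack=216
After event 1: A_seq=216 A_ack=2000 B_seq=2098 B_ack=216

216 2000 2098 216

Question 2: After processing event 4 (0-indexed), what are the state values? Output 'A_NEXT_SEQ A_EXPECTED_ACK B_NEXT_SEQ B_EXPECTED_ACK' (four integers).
After event 0: A_seq=216 A_ack=2000 B_seq=2000 B_ack=216
After event 1: A_seq=216 A_ack=2000 B_seq=2098 B_ack=216
After event 2: A_seq=216 A_ack=2000 B_seq=2252 B_ack=216
After event 3: A_seq=216 A_ack=2000 B_seq=2421 B_ack=216
After event 4: A_seq=380 A_ack=2000 B_seq=2421 B_ack=380

380 2000 2421 380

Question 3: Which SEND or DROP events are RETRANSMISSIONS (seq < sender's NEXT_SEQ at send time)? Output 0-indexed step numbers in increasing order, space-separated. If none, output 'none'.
Step 0: SEND seq=100 -> fresh
Step 1: DROP seq=2000 -> fresh
Step 2: SEND seq=2098 -> fresh
Step 3: SEND seq=2252 -> fresh
Step 4: SEND seq=216 -> fresh
Step 5: SEND seq=380 -> fresh

Answer: none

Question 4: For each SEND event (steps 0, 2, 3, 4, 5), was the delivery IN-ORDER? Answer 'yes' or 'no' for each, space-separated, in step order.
Step 0: SEND seq=100 -> in-order
Step 2: SEND seq=2098 -> out-of-order
Step 3: SEND seq=2252 -> out-of-order
Step 4: SEND seq=216 -> in-order
Step 5: SEND seq=380 -> in-order

Answer: yes no no yes yes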